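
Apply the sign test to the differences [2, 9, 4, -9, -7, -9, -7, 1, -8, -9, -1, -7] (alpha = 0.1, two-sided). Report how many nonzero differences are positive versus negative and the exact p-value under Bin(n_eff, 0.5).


Step 1: Discard zero differences. Original n = 12; n_eff = number of nonzero differences = 12.
Nonzero differences (with sign): +2, +9, +4, -9, -7, -9, -7, +1, -8, -9, -1, -7
Step 2: Count signs: positive = 4, negative = 8.
Step 3: Under H0: P(positive) = 0.5, so the number of positives S ~ Bin(12, 0.5).
Step 4: Two-sided exact p-value = sum of Bin(12,0.5) probabilities at or below the observed probability = 0.387695.
Step 5: alpha = 0.1. fail to reject H0.

n_eff = 12, pos = 4, neg = 8, p = 0.387695, fail to reject H0.


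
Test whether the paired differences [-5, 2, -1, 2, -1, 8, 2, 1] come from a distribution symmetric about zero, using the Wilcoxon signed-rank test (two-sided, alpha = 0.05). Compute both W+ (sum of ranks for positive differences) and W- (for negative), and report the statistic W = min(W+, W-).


Step 1: Drop any zero differences (none here) and take |d_i|.
|d| = [5, 2, 1, 2, 1, 8, 2, 1]
Step 2: Midrank |d_i| (ties get averaged ranks).
ranks: |5|->7, |2|->5, |1|->2, |2|->5, |1|->2, |8|->8, |2|->5, |1|->2
Step 3: Attach original signs; sum ranks with positive sign and with negative sign.
W+ = 5 + 5 + 8 + 5 + 2 = 25
W- = 7 + 2 + 2 = 11
(Check: W+ + W- = 36 should equal n(n+1)/2 = 36.)
Step 4: Test statistic W = min(W+, W-) = 11.
Step 5: Ties in |d|, so use the tie-corrected normal approximation.
        E[W] = n(n+1)/4 = 8*9/4 = 18.
        Tie groups: |d|=1 (t=3), |d|=2 (t=3); sum(t^3 - t) = 48.
        Var[W] = n(n+1)(2n+1)/24 - sum(t^3-t)/48 = 1224/24 - 48/48 = 50.
        z = (W - E[W]) / sqrt(Var[W]) = (11 - 18) / 7.0711 = -0.9899.
        Two-sided p = 2*Phi(z) = 0.322199.
Step 6: alpha = 0.05. fail to reject H0.

W+ = 25, W- = 11, W = min = 11, p = 0.322199, fail to reject H0.


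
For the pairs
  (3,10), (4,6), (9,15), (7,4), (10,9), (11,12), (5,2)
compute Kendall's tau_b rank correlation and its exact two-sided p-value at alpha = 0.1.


Step 1: Enumerate the 21 unordered pairs (i,j) with i<j and classify each by sign(x_j-x_i) * sign(y_j-y_i).
  (1,2):dx=+1,dy=-4->D; (1,3):dx=+6,dy=+5->C; (1,4):dx=+4,dy=-6->D; (1,5):dx=+7,dy=-1->D
  (1,6):dx=+8,dy=+2->C; (1,7):dx=+2,dy=-8->D; (2,3):dx=+5,dy=+9->C; (2,4):dx=+3,dy=-2->D
  (2,5):dx=+6,dy=+3->C; (2,6):dx=+7,dy=+6->C; (2,7):dx=+1,dy=-4->D; (3,4):dx=-2,dy=-11->C
  (3,5):dx=+1,dy=-6->D; (3,6):dx=+2,dy=-3->D; (3,7):dx=-4,dy=-13->C; (4,5):dx=+3,dy=+5->C
  (4,6):dx=+4,dy=+8->C; (4,7):dx=-2,dy=-2->C; (5,6):dx=+1,dy=+3->C; (5,7):dx=-5,dy=-7->C
  (6,7):dx=-6,dy=-10->C
Step 2: C = 13, D = 8, total pairs = 21.
Step 3: tau = (C - D)/(n(n-1)/2) = (13 - 8)/21 = 0.238095.
Step 4: Exact two-sided p-value (enumerate n! = 5040 permutations of y under H0): p = 0.561905.
Step 5: alpha = 0.1. fail to reject H0.

tau_b = 0.2381 (C=13, D=8), p = 0.561905, fail to reject H0.


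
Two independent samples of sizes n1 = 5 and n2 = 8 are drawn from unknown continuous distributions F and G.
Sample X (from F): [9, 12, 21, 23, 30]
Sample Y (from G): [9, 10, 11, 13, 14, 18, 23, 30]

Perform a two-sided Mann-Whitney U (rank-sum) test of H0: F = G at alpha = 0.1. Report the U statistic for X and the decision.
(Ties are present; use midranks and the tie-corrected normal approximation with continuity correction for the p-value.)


Step 1: Combine and sort all 13 observations; assign midranks.
sorted (value, group): (9,X), (9,Y), (10,Y), (11,Y), (12,X), (13,Y), (14,Y), (18,Y), (21,X), (23,X), (23,Y), (30,X), (30,Y)
ranks: 9->1.5, 9->1.5, 10->3, 11->4, 12->5, 13->6, 14->7, 18->8, 21->9, 23->10.5, 23->10.5, 30->12.5, 30->12.5
Step 2: Rank sum for X: R1 = 1.5 + 5 + 9 + 10.5 + 12.5 = 38.5.
Step 3: U_X = R1 - n1(n1+1)/2 = 38.5 - 5*6/2 = 38.5 - 15 = 23.5.
       U_Y = n1*n2 - U_X = 40 - 23.5 = 16.5.
Step 4: Ties are present, so use the tie-corrected normal approximation (with continuity correction) for the p-value.
Step 5: p-value = 0.659230; compare to alpha = 0.1. fail to reject H0.

U_X = 23.5, p = 0.659230, fail to reject H0 at alpha = 0.1.


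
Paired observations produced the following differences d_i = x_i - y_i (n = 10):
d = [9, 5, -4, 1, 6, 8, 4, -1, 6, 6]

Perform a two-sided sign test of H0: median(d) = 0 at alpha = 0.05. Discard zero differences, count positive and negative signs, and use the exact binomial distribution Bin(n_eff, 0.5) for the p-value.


Step 1: Discard zero differences. Original n = 10; n_eff = number of nonzero differences = 10.
Nonzero differences (with sign): +9, +5, -4, +1, +6, +8, +4, -1, +6, +6
Step 2: Count signs: positive = 8, negative = 2.
Step 3: Under H0: P(positive) = 0.5, so the number of positives S ~ Bin(10, 0.5).
Step 4: Two-sided exact p-value = sum of Bin(10,0.5) probabilities at or below the observed probability = 0.109375.
Step 5: alpha = 0.05. fail to reject H0.

n_eff = 10, pos = 8, neg = 2, p = 0.109375, fail to reject H0.


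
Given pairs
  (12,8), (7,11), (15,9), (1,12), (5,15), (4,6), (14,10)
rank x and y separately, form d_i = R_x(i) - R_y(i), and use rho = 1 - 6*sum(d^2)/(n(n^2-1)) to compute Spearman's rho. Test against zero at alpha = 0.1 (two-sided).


Step 1: Rank x and y separately (midranks; no ties here).
rank(x): 12->5, 7->4, 15->7, 1->1, 5->3, 4->2, 14->6
rank(y): 8->2, 11->5, 9->3, 12->6, 15->7, 6->1, 10->4
Step 2: d_i = R_x(i) - R_y(i); compute d_i^2.
  (5-2)^2=9, (4-5)^2=1, (7-3)^2=16, (1-6)^2=25, (3-7)^2=16, (2-1)^2=1, (6-4)^2=4
sum(d^2) = 72.
Step 3: rho = 1 - 6*72 / (7*(7^2 - 1)) = 1 - 432/336 = -0.285714.
Step 4: Under H0, t = rho * sqrt((n-2)/(1-rho^2)) = -0.6667 ~ t(5).
Step 5: Two-sided p-value from the t-distribution with 5 df = 0.534509.
Step 6: alpha = 0.1. fail to reject H0.

rho = -0.2857, p = 0.534509, fail to reject H0 at alpha = 0.1.


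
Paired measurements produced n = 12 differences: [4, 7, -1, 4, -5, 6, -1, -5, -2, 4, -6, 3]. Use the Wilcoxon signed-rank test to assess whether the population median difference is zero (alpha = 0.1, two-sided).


Step 1: Drop any zero differences (none here) and take |d_i|.
|d| = [4, 7, 1, 4, 5, 6, 1, 5, 2, 4, 6, 3]
Step 2: Midrank |d_i| (ties get averaged ranks).
ranks: |4|->6, |7|->12, |1|->1.5, |4|->6, |5|->8.5, |6|->10.5, |1|->1.5, |5|->8.5, |2|->3, |4|->6, |6|->10.5, |3|->4
Step 3: Attach original signs; sum ranks with positive sign and with negative sign.
W+ = 6 + 12 + 6 + 10.5 + 6 + 4 = 44.5
W- = 1.5 + 8.5 + 1.5 + 8.5 + 3 + 10.5 = 33.5
(Check: W+ + W- = 78 should equal n(n+1)/2 = 78.)
Step 4: Test statistic W = min(W+, W-) = 33.5.
Step 5: Ties in |d|, so use the tie-corrected normal approximation.
        E[W] = n(n+1)/4 = 12*13/4 = 39.
        Tie groups: |d|=1 (t=2), |d|=4 (t=3), |d|=5 (t=2), |d|=6 (t=2); sum(t^3 - t) = 42.
        Var[W] = n(n+1)(2n+1)/24 - sum(t^3-t)/48 = 3900/24 - 42/48 = 161.625.
        z = (W - E[W]) / sqrt(Var[W]) = (33.5 - 39) / 12.7132 = -0.4326.
        Two-sided p = 2*Phi(z) = 0.665290.
Step 6: alpha = 0.1. fail to reject H0.

W+ = 44.5, W- = 33.5, W = min = 33.5, p = 0.665290, fail to reject H0.


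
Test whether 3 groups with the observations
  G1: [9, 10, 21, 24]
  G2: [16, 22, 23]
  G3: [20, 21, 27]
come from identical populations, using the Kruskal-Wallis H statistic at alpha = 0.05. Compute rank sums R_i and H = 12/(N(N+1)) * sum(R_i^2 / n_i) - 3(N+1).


Step 1: Combine all N = 10 observations and assign midranks.
sorted (value, group, rank): (9,G1,1), (10,G1,2), (16,G2,3), (20,G3,4), (21,G1,5.5), (21,G3,5.5), (22,G2,7), (23,G2,8), (24,G1,9), (27,G3,10)
Step 2: Sum ranks within each group.
R_1 = 17.5 (n_1 = 4)
R_2 = 18 (n_2 = 3)
R_3 = 19.5 (n_3 = 3)
Step 3: H = 12/(N(N+1)) * sum(R_i^2/n_i) - 3(N+1)
     = 12/(10*11) * (17.5^2/4 + 18^2/3 + 19.5^2/3) - 3*11
     = 0.109091 * 311.312 - 33
     = 0.961364.
Step 4: Ties present; correction factor C = 1 - 6/(10^3 - 10) = 0.993939. Corrected H = 0.961364 / 0.993939 = 0.967226.
Step 5: Under H0, H ~ chi^2(2); p-value = 0.616552.
Step 6: alpha = 0.05. fail to reject H0.

H = 0.9672, df = 2, p = 0.616552, fail to reject H0.


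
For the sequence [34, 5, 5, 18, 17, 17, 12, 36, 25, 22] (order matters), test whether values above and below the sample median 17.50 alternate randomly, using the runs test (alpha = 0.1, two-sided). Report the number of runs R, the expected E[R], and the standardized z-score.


Step 1: Compute median = 17.50; label A = above, B = below.
Labels in order: ABBABBBAAA  (n_A = 5, n_B = 5)
Step 2: Count runs R = 5.
Step 3: Under H0 (random ordering), E[R] = 2*n_A*n_B/(n_A+n_B) + 1 = 2*5*5/10 + 1 = 6.0000.
        Var[R] = 2*n_A*n_B*(2*n_A*n_B - n_A - n_B) / ((n_A+n_B)^2 * (n_A+n_B-1)) = 2000/900 = 2.2222.
        SD[R] = 1.4907.
Step 4: Continuity-corrected z = (R + 0.5 - E[R]) / SD[R] = (5 + 0.5 - 6.0000) / 1.4907 = -0.3354.
Step 5: Two-sided p-value via normal approximation = 2*(1 - Phi(|z|)) = 0.737316.
Step 6: alpha = 0.1. fail to reject H0.

R = 5, z = -0.3354, p = 0.737316, fail to reject H0.


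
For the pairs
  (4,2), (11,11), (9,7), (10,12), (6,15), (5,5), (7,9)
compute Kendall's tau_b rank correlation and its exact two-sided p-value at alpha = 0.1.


Step 1: Enumerate the 21 unordered pairs (i,j) with i<j and classify each by sign(x_j-x_i) * sign(y_j-y_i).
  (1,2):dx=+7,dy=+9->C; (1,3):dx=+5,dy=+5->C; (1,4):dx=+6,dy=+10->C; (1,5):dx=+2,dy=+13->C
  (1,6):dx=+1,dy=+3->C; (1,7):dx=+3,dy=+7->C; (2,3):dx=-2,dy=-4->C; (2,4):dx=-1,dy=+1->D
  (2,5):dx=-5,dy=+4->D; (2,6):dx=-6,dy=-6->C; (2,7):dx=-4,dy=-2->C; (3,4):dx=+1,dy=+5->C
  (3,5):dx=-3,dy=+8->D; (3,6):dx=-4,dy=-2->C; (3,7):dx=-2,dy=+2->D; (4,5):dx=-4,dy=+3->D
  (4,6):dx=-5,dy=-7->C; (4,7):dx=-3,dy=-3->C; (5,6):dx=-1,dy=-10->C; (5,7):dx=+1,dy=-6->D
  (6,7):dx=+2,dy=+4->C
Step 2: C = 15, D = 6, total pairs = 21.
Step 3: tau = (C - D)/(n(n-1)/2) = (15 - 6)/21 = 0.428571.
Step 4: Exact two-sided p-value (enumerate n! = 5040 permutations of y under H0): p = 0.238889.
Step 5: alpha = 0.1. fail to reject H0.

tau_b = 0.4286 (C=15, D=6), p = 0.238889, fail to reject H0.


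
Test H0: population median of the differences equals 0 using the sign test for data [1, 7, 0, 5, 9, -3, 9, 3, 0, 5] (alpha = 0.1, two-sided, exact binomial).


Step 1: Discard zero differences. Original n = 10; n_eff = number of nonzero differences = 8.
Nonzero differences (with sign): +1, +7, +5, +9, -3, +9, +3, +5
Step 2: Count signs: positive = 7, negative = 1.
Step 3: Under H0: P(positive) = 0.5, so the number of positives S ~ Bin(8, 0.5).
Step 4: Two-sided exact p-value = sum of Bin(8,0.5) probabilities at or below the observed probability = 0.070312.
Step 5: alpha = 0.1. reject H0.

n_eff = 8, pos = 7, neg = 1, p = 0.070312, reject H0.


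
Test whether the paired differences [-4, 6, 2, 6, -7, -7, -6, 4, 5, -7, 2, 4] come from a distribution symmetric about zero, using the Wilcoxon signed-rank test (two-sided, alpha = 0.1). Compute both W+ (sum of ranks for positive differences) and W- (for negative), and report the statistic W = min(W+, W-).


Step 1: Drop any zero differences (none here) and take |d_i|.
|d| = [4, 6, 2, 6, 7, 7, 6, 4, 5, 7, 2, 4]
Step 2: Midrank |d_i| (ties get averaged ranks).
ranks: |4|->4, |6|->8, |2|->1.5, |6|->8, |7|->11, |7|->11, |6|->8, |4|->4, |5|->6, |7|->11, |2|->1.5, |4|->4
Step 3: Attach original signs; sum ranks with positive sign and with negative sign.
W+ = 8 + 1.5 + 8 + 4 + 6 + 1.5 + 4 = 33
W- = 4 + 11 + 11 + 8 + 11 = 45
(Check: W+ + W- = 78 should equal n(n+1)/2 = 78.)
Step 4: Test statistic W = min(W+, W-) = 33.
Step 5: Ties in |d|, so use the tie-corrected normal approximation.
        E[W] = n(n+1)/4 = 12*13/4 = 39.
        Tie groups: |d|=2 (t=2), |d|=4 (t=3), |d|=6 (t=3), |d|=7 (t=3); sum(t^3 - t) = 78.
        Var[W] = n(n+1)(2n+1)/24 - sum(t^3-t)/48 = 3900/24 - 78/48 = 160.875.
        z = (W - E[W]) / sqrt(Var[W]) = (33 - 39) / 12.6837 = -0.4730.
        Two-sided p = 2*Phi(z) = 0.636178.
Step 6: alpha = 0.1. fail to reject H0.

W+ = 33, W- = 45, W = min = 33, p = 0.636178, fail to reject H0.


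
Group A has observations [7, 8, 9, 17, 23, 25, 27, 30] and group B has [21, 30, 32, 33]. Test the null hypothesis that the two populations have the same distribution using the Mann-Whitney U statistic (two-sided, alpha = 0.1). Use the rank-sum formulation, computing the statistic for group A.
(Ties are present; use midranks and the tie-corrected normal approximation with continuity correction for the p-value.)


Step 1: Combine and sort all 12 observations; assign midranks.
sorted (value, group): (7,X), (8,X), (9,X), (17,X), (21,Y), (23,X), (25,X), (27,X), (30,X), (30,Y), (32,Y), (33,Y)
ranks: 7->1, 8->2, 9->3, 17->4, 21->5, 23->6, 25->7, 27->8, 30->9.5, 30->9.5, 32->11, 33->12
Step 2: Rank sum for X: R1 = 1 + 2 + 3 + 4 + 6 + 7 + 8 + 9.5 = 40.5.
Step 3: U_X = R1 - n1(n1+1)/2 = 40.5 - 8*9/2 = 40.5 - 36 = 4.5.
       U_Y = n1*n2 - U_X = 32 - 4.5 = 27.5.
Step 4: Ties are present, so use the tie-corrected normal approximation (with continuity correction) for the p-value.
Step 5: p-value = 0.061271; compare to alpha = 0.1. reject H0.

U_X = 4.5, p = 0.061271, reject H0 at alpha = 0.1.


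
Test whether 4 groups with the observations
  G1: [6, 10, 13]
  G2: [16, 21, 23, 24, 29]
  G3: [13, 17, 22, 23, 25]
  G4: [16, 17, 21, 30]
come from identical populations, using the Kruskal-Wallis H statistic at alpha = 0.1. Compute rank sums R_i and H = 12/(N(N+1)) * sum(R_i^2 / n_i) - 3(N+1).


Step 1: Combine all N = 17 observations and assign midranks.
sorted (value, group, rank): (6,G1,1), (10,G1,2), (13,G1,3.5), (13,G3,3.5), (16,G2,5.5), (16,G4,5.5), (17,G3,7.5), (17,G4,7.5), (21,G2,9.5), (21,G4,9.5), (22,G3,11), (23,G2,12.5), (23,G3,12.5), (24,G2,14), (25,G3,15), (29,G2,16), (30,G4,17)
Step 2: Sum ranks within each group.
R_1 = 6.5 (n_1 = 3)
R_2 = 57.5 (n_2 = 5)
R_3 = 49.5 (n_3 = 5)
R_4 = 39.5 (n_4 = 4)
Step 3: H = 12/(N(N+1)) * sum(R_i^2/n_i) - 3(N+1)
     = 12/(17*18) * (6.5^2/3 + 57.5^2/5 + 49.5^2/5 + 39.5^2/4) - 3*18
     = 0.039216 * 1555.45 - 54
     = 6.997876.
Step 4: Ties present; correction factor C = 1 - 30/(17^3 - 17) = 0.993873. Corrected H = 6.997876 / 0.993873 = 7.041019.
Step 5: Under H0, H ~ chi^2(3); p-value = 0.070602.
Step 6: alpha = 0.1. reject H0.

H = 7.0410, df = 3, p = 0.070602, reject H0.


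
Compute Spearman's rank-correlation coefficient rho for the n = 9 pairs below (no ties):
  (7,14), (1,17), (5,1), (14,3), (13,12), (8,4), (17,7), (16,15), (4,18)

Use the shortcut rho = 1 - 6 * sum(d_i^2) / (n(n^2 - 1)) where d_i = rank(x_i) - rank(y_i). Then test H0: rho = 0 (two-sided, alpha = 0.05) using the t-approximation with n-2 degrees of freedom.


Step 1: Rank x and y separately (midranks; no ties here).
rank(x): 7->4, 1->1, 5->3, 14->7, 13->6, 8->5, 17->9, 16->8, 4->2
rank(y): 14->6, 17->8, 1->1, 3->2, 12->5, 4->3, 7->4, 15->7, 18->9
Step 2: d_i = R_x(i) - R_y(i); compute d_i^2.
  (4-6)^2=4, (1-8)^2=49, (3-1)^2=4, (7-2)^2=25, (6-5)^2=1, (5-3)^2=4, (9-4)^2=25, (8-7)^2=1, (2-9)^2=49
sum(d^2) = 162.
Step 3: rho = 1 - 6*162 / (9*(9^2 - 1)) = 1 - 972/720 = -0.350000.
Step 4: Under H0, t = rho * sqrt((n-2)/(1-rho^2)) = -0.9885 ~ t(7).
Step 5: Two-sided p-value from the t-distribution with 7 df = 0.355820.
Step 6: alpha = 0.05. fail to reject H0.

rho = -0.3500, p = 0.355820, fail to reject H0 at alpha = 0.05.


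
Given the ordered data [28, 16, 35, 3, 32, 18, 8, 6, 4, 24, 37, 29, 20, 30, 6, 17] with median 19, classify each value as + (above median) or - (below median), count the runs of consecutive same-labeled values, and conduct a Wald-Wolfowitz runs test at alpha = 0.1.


Step 1: Compute median = 19; label A = above, B = below.
Labels in order: ABABABBBBAAAAABB  (n_A = 8, n_B = 8)
Step 2: Count runs R = 8.
Step 3: Under H0 (random ordering), E[R] = 2*n_A*n_B/(n_A+n_B) + 1 = 2*8*8/16 + 1 = 9.0000.
        Var[R] = 2*n_A*n_B*(2*n_A*n_B - n_A - n_B) / ((n_A+n_B)^2 * (n_A+n_B-1)) = 14336/3840 = 3.7333.
        SD[R] = 1.9322.
Step 4: Continuity-corrected z = (R + 0.5 - E[R]) / SD[R] = (8 + 0.5 - 9.0000) / 1.9322 = -0.2588.
Step 5: Two-sided p-value via normal approximation = 2*(1 - Phi(|z|)) = 0.795809.
Step 6: alpha = 0.1. fail to reject H0.

R = 8, z = -0.2588, p = 0.795809, fail to reject H0.


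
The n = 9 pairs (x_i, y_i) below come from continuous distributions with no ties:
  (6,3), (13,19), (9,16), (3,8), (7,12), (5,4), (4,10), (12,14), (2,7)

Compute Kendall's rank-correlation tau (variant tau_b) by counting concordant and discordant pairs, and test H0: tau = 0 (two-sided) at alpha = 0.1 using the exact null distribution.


Step 1: Enumerate the 36 unordered pairs (i,j) with i<j and classify each by sign(x_j-x_i) * sign(y_j-y_i).
  (1,2):dx=+7,dy=+16->C; (1,3):dx=+3,dy=+13->C; (1,4):dx=-3,dy=+5->D; (1,5):dx=+1,dy=+9->C
  (1,6):dx=-1,dy=+1->D; (1,7):dx=-2,dy=+7->D; (1,8):dx=+6,dy=+11->C; (1,9):dx=-4,dy=+4->D
  (2,3):dx=-4,dy=-3->C; (2,4):dx=-10,dy=-11->C; (2,5):dx=-6,dy=-7->C; (2,6):dx=-8,dy=-15->C
  (2,7):dx=-9,dy=-9->C; (2,8):dx=-1,dy=-5->C; (2,9):dx=-11,dy=-12->C; (3,4):dx=-6,dy=-8->C
  (3,5):dx=-2,dy=-4->C; (3,6):dx=-4,dy=-12->C; (3,7):dx=-5,dy=-6->C; (3,8):dx=+3,dy=-2->D
  (3,9):dx=-7,dy=-9->C; (4,5):dx=+4,dy=+4->C; (4,6):dx=+2,dy=-4->D; (4,7):dx=+1,dy=+2->C
  (4,8):dx=+9,dy=+6->C; (4,9):dx=-1,dy=-1->C; (5,6):dx=-2,dy=-8->C; (5,7):dx=-3,dy=-2->C
  (5,8):dx=+5,dy=+2->C; (5,9):dx=-5,dy=-5->C; (6,7):dx=-1,dy=+6->D; (6,8):dx=+7,dy=+10->C
  (6,9):dx=-3,dy=+3->D; (7,8):dx=+8,dy=+4->C; (7,9):dx=-2,dy=-3->C; (8,9):dx=-10,dy=-7->C
Step 2: C = 28, D = 8, total pairs = 36.
Step 3: tau = (C - D)/(n(n-1)/2) = (28 - 8)/36 = 0.555556.
Step 4: Exact two-sided p-value (enumerate n! = 362880 permutations of y under H0): p = 0.044615.
Step 5: alpha = 0.1. reject H0.

tau_b = 0.5556 (C=28, D=8), p = 0.044615, reject H0.


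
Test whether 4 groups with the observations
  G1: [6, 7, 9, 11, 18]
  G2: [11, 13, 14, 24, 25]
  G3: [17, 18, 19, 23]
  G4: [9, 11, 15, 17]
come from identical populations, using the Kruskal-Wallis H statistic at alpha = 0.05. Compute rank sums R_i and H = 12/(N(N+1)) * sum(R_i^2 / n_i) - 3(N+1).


Step 1: Combine all N = 18 observations and assign midranks.
sorted (value, group, rank): (6,G1,1), (7,G1,2), (9,G1,3.5), (9,G4,3.5), (11,G1,6), (11,G2,6), (11,G4,6), (13,G2,8), (14,G2,9), (15,G4,10), (17,G3,11.5), (17,G4,11.5), (18,G1,13.5), (18,G3,13.5), (19,G3,15), (23,G3,16), (24,G2,17), (25,G2,18)
Step 2: Sum ranks within each group.
R_1 = 26 (n_1 = 5)
R_2 = 58 (n_2 = 5)
R_3 = 56 (n_3 = 4)
R_4 = 31 (n_4 = 4)
Step 3: H = 12/(N(N+1)) * sum(R_i^2/n_i) - 3(N+1)
     = 12/(18*19) * (26^2/5 + 58^2/5 + 56^2/4 + 31^2/4) - 3*19
     = 0.035088 * 1832.25 - 57
     = 7.289474.
Step 4: Ties present; correction factor C = 1 - 42/(18^3 - 18) = 0.992776. Corrected H = 7.289474 / 0.992776 = 7.342516.
Step 5: Under H0, H ~ chi^2(3); p-value = 0.061746.
Step 6: alpha = 0.05. fail to reject H0.

H = 7.3425, df = 3, p = 0.061746, fail to reject H0.


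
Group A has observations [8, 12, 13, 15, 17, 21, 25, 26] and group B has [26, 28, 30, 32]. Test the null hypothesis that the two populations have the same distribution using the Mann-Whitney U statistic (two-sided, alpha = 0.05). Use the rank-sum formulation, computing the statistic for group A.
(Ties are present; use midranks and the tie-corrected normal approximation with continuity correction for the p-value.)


Step 1: Combine and sort all 12 observations; assign midranks.
sorted (value, group): (8,X), (12,X), (13,X), (15,X), (17,X), (21,X), (25,X), (26,X), (26,Y), (28,Y), (30,Y), (32,Y)
ranks: 8->1, 12->2, 13->3, 15->4, 17->5, 21->6, 25->7, 26->8.5, 26->8.5, 28->10, 30->11, 32->12
Step 2: Rank sum for X: R1 = 1 + 2 + 3 + 4 + 5 + 6 + 7 + 8.5 = 36.5.
Step 3: U_X = R1 - n1(n1+1)/2 = 36.5 - 8*9/2 = 36.5 - 36 = 0.5.
       U_Y = n1*n2 - U_X = 32 - 0.5 = 31.5.
Step 4: Ties are present, so use the tie-corrected normal approximation (with continuity correction) for the p-value.
Step 5: p-value = 0.010708; compare to alpha = 0.05. reject H0.

U_X = 0.5, p = 0.010708, reject H0 at alpha = 0.05.


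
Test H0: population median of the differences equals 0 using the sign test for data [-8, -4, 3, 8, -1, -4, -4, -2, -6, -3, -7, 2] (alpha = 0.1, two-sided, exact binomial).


Step 1: Discard zero differences. Original n = 12; n_eff = number of nonzero differences = 12.
Nonzero differences (with sign): -8, -4, +3, +8, -1, -4, -4, -2, -6, -3, -7, +2
Step 2: Count signs: positive = 3, negative = 9.
Step 3: Under H0: P(positive) = 0.5, so the number of positives S ~ Bin(12, 0.5).
Step 4: Two-sided exact p-value = sum of Bin(12,0.5) probabilities at or below the observed probability = 0.145996.
Step 5: alpha = 0.1. fail to reject H0.

n_eff = 12, pos = 3, neg = 9, p = 0.145996, fail to reject H0.


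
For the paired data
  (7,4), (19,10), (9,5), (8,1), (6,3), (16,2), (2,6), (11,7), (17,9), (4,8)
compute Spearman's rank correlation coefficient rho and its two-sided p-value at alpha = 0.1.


Step 1: Rank x and y separately (midranks; no ties here).
rank(x): 7->4, 19->10, 9->6, 8->5, 6->3, 16->8, 2->1, 11->7, 17->9, 4->2
rank(y): 4->4, 10->10, 5->5, 1->1, 3->3, 2->2, 6->6, 7->7, 9->9, 8->8
Step 2: d_i = R_x(i) - R_y(i); compute d_i^2.
  (4-4)^2=0, (10-10)^2=0, (6-5)^2=1, (5-1)^2=16, (3-3)^2=0, (8-2)^2=36, (1-6)^2=25, (7-7)^2=0, (9-9)^2=0, (2-8)^2=36
sum(d^2) = 114.
Step 3: rho = 1 - 6*114 / (10*(10^2 - 1)) = 1 - 684/990 = 0.309091.
Step 4: Under H0, t = rho * sqrt((n-2)/(1-rho^2)) = 0.9193 ~ t(8).
Step 5: Two-sided p-value from the t-distribution with 8 df = 0.384841.
Step 6: alpha = 0.1. fail to reject H0.

rho = 0.3091, p = 0.384841, fail to reject H0 at alpha = 0.1.


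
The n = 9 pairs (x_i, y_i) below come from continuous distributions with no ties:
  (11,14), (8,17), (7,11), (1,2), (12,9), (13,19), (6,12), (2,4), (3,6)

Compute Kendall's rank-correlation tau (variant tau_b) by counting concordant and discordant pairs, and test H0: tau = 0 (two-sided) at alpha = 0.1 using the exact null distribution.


Step 1: Enumerate the 36 unordered pairs (i,j) with i<j and classify each by sign(x_j-x_i) * sign(y_j-y_i).
  (1,2):dx=-3,dy=+3->D; (1,3):dx=-4,dy=-3->C; (1,4):dx=-10,dy=-12->C; (1,5):dx=+1,dy=-5->D
  (1,6):dx=+2,dy=+5->C; (1,7):dx=-5,dy=-2->C; (1,8):dx=-9,dy=-10->C; (1,9):dx=-8,dy=-8->C
  (2,3):dx=-1,dy=-6->C; (2,4):dx=-7,dy=-15->C; (2,5):dx=+4,dy=-8->D; (2,6):dx=+5,dy=+2->C
  (2,7):dx=-2,dy=-5->C; (2,8):dx=-6,dy=-13->C; (2,9):dx=-5,dy=-11->C; (3,4):dx=-6,dy=-9->C
  (3,5):dx=+5,dy=-2->D; (3,6):dx=+6,dy=+8->C; (3,7):dx=-1,dy=+1->D; (3,8):dx=-5,dy=-7->C
  (3,9):dx=-4,dy=-5->C; (4,5):dx=+11,dy=+7->C; (4,6):dx=+12,dy=+17->C; (4,7):dx=+5,dy=+10->C
  (4,8):dx=+1,dy=+2->C; (4,9):dx=+2,dy=+4->C; (5,6):dx=+1,dy=+10->C; (5,7):dx=-6,dy=+3->D
  (5,8):dx=-10,dy=-5->C; (5,9):dx=-9,dy=-3->C; (6,7):dx=-7,dy=-7->C; (6,8):dx=-11,dy=-15->C
  (6,9):dx=-10,dy=-13->C; (7,8):dx=-4,dy=-8->C; (7,9):dx=-3,dy=-6->C; (8,9):dx=+1,dy=+2->C
Step 2: C = 30, D = 6, total pairs = 36.
Step 3: tau = (C - D)/(n(n-1)/2) = (30 - 6)/36 = 0.666667.
Step 4: Exact two-sided p-value (enumerate n! = 362880 permutations of y under H0): p = 0.012665.
Step 5: alpha = 0.1. reject H0.

tau_b = 0.6667 (C=30, D=6), p = 0.012665, reject H0.


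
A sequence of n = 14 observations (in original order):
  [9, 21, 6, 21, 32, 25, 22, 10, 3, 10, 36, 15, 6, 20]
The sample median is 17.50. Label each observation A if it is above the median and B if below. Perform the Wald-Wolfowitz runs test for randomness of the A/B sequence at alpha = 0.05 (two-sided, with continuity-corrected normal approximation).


Step 1: Compute median = 17.50; label A = above, B = below.
Labels in order: BABAAAABBBABBA  (n_A = 7, n_B = 7)
Step 2: Count runs R = 8.
Step 3: Under H0 (random ordering), E[R] = 2*n_A*n_B/(n_A+n_B) + 1 = 2*7*7/14 + 1 = 8.0000.
        Var[R] = 2*n_A*n_B*(2*n_A*n_B - n_A - n_B) / ((n_A+n_B)^2 * (n_A+n_B-1)) = 8232/2548 = 3.2308.
        SD[R] = 1.7974.
Step 4: R = E[R], so z = 0 with no continuity correction.
Step 5: Two-sided p-value via normal approximation = 2*(1 - Phi(|z|)) = 1.000000.
Step 6: alpha = 0.05. fail to reject H0.

R = 8, z = 0.0000, p = 1.000000, fail to reject H0.


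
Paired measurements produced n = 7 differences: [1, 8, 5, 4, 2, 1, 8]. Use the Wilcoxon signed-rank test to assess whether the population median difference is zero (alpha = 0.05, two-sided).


Step 1: Drop any zero differences (none here) and take |d_i|.
|d| = [1, 8, 5, 4, 2, 1, 8]
Step 2: Midrank |d_i| (ties get averaged ranks).
ranks: |1|->1.5, |8|->6.5, |5|->5, |4|->4, |2|->3, |1|->1.5, |8|->6.5
Step 3: Attach original signs; sum ranks with positive sign and with negative sign.
W+ = 1.5 + 6.5 + 5 + 4 + 3 + 1.5 + 6.5 = 28
W- = 0 = 0
(Check: W+ + W- = 28 should equal n(n+1)/2 = 28.)
Step 4: Test statistic W = min(W+, W-) = 0.
Step 5: Ties in |d|, so use the tie-corrected normal approximation.
        E[W] = n(n+1)/4 = 7*8/4 = 14.
        Tie groups: |d|=1 (t=2), |d|=8 (t=2); sum(t^3 - t) = 12.
        Var[W] = n(n+1)(2n+1)/24 - sum(t^3-t)/48 = 840/24 - 12/48 = 34.75.
        z = (W - E[W]) / sqrt(Var[W]) = (0 - 14) / 5.8949 = -2.3749.
        Two-sided p = 2*Phi(z) = 0.017552.
Step 6: alpha = 0.05. reject H0.

W+ = 28, W- = 0, W = min = 0, p = 0.017552, reject H0.


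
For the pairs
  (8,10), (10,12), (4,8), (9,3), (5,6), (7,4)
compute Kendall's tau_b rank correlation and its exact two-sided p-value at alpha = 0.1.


Step 1: Enumerate the 15 unordered pairs (i,j) with i<j and classify each by sign(x_j-x_i) * sign(y_j-y_i).
  (1,2):dx=+2,dy=+2->C; (1,3):dx=-4,dy=-2->C; (1,4):dx=+1,dy=-7->D; (1,5):dx=-3,dy=-4->C
  (1,6):dx=-1,dy=-6->C; (2,3):dx=-6,dy=-4->C; (2,4):dx=-1,dy=-9->C; (2,5):dx=-5,dy=-6->C
  (2,6):dx=-3,dy=-8->C; (3,4):dx=+5,dy=-5->D; (3,5):dx=+1,dy=-2->D; (3,6):dx=+3,dy=-4->D
  (4,5):dx=-4,dy=+3->D; (4,6):dx=-2,dy=+1->D; (5,6):dx=+2,dy=-2->D
Step 2: C = 8, D = 7, total pairs = 15.
Step 3: tau = (C - D)/(n(n-1)/2) = (8 - 7)/15 = 0.066667.
Step 4: Exact two-sided p-value (enumerate n! = 720 permutations of y under H0): p = 1.000000.
Step 5: alpha = 0.1. fail to reject H0.

tau_b = 0.0667 (C=8, D=7), p = 1.000000, fail to reject H0.


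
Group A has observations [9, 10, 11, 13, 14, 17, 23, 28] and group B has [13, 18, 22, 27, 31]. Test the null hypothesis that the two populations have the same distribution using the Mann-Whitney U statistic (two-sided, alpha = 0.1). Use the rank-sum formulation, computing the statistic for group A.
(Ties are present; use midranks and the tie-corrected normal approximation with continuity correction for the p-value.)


Step 1: Combine and sort all 13 observations; assign midranks.
sorted (value, group): (9,X), (10,X), (11,X), (13,X), (13,Y), (14,X), (17,X), (18,Y), (22,Y), (23,X), (27,Y), (28,X), (31,Y)
ranks: 9->1, 10->2, 11->3, 13->4.5, 13->4.5, 14->6, 17->7, 18->8, 22->9, 23->10, 27->11, 28->12, 31->13
Step 2: Rank sum for X: R1 = 1 + 2 + 3 + 4.5 + 6 + 7 + 10 + 12 = 45.5.
Step 3: U_X = R1 - n1(n1+1)/2 = 45.5 - 8*9/2 = 45.5 - 36 = 9.5.
       U_Y = n1*n2 - U_X = 40 - 9.5 = 30.5.
Step 4: Ties are present, so use the tie-corrected normal approximation (with continuity correction) for the p-value.
Step 5: p-value = 0.142685; compare to alpha = 0.1. fail to reject H0.

U_X = 9.5, p = 0.142685, fail to reject H0 at alpha = 0.1.


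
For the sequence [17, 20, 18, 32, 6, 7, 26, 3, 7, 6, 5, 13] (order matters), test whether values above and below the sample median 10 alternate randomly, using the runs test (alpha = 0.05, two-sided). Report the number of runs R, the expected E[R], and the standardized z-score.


Step 1: Compute median = 10; label A = above, B = below.
Labels in order: AAAABBABBBBA  (n_A = 6, n_B = 6)
Step 2: Count runs R = 5.
Step 3: Under H0 (random ordering), E[R] = 2*n_A*n_B/(n_A+n_B) + 1 = 2*6*6/12 + 1 = 7.0000.
        Var[R] = 2*n_A*n_B*(2*n_A*n_B - n_A - n_B) / ((n_A+n_B)^2 * (n_A+n_B-1)) = 4320/1584 = 2.7273.
        SD[R] = 1.6514.
Step 4: Continuity-corrected z = (R + 0.5 - E[R]) / SD[R] = (5 + 0.5 - 7.0000) / 1.6514 = -0.9083.
Step 5: Two-sided p-value via normal approximation = 2*(1 - Phi(|z|)) = 0.363722.
Step 6: alpha = 0.05. fail to reject H0.

R = 5, z = -0.9083, p = 0.363722, fail to reject H0.


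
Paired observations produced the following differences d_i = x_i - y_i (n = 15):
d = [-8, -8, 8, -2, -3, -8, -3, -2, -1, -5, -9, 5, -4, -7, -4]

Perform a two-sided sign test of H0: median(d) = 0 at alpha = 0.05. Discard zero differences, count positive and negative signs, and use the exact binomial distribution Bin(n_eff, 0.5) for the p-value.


Step 1: Discard zero differences. Original n = 15; n_eff = number of nonzero differences = 15.
Nonzero differences (with sign): -8, -8, +8, -2, -3, -8, -3, -2, -1, -5, -9, +5, -4, -7, -4
Step 2: Count signs: positive = 2, negative = 13.
Step 3: Under H0: P(positive) = 0.5, so the number of positives S ~ Bin(15, 0.5).
Step 4: Two-sided exact p-value = sum of Bin(15,0.5) probabilities at or below the observed probability = 0.007385.
Step 5: alpha = 0.05. reject H0.

n_eff = 15, pos = 2, neg = 13, p = 0.007385, reject H0.


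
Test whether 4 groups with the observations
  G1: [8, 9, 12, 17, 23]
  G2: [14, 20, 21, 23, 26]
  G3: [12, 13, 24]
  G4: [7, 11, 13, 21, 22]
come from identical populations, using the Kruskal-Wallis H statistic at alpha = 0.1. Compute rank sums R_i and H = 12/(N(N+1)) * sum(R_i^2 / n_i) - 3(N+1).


Step 1: Combine all N = 18 observations and assign midranks.
sorted (value, group, rank): (7,G4,1), (8,G1,2), (9,G1,3), (11,G4,4), (12,G1,5.5), (12,G3,5.5), (13,G3,7.5), (13,G4,7.5), (14,G2,9), (17,G1,10), (20,G2,11), (21,G2,12.5), (21,G4,12.5), (22,G4,14), (23,G1,15.5), (23,G2,15.5), (24,G3,17), (26,G2,18)
Step 2: Sum ranks within each group.
R_1 = 36 (n_1 = 5)
R_2 = 66 (n_2 = 5)
R_3 = 30 (n_3 = 3)
R_4 = 39 (n_4 = 5)
Step 3: H = 12/(N(N+1)) * sum(R_i^2/n_i) - 3(N+1)
     = 12/(18*19) * (36^2/5 + 66^2/5 + 30^2/3 + 39^2/5) - 3*19
     = 0.035088 * 1734.6 - 57
     = 3.863158.
Step 4: Ties present; correction factor C = 1 - 24/(18^3 - 18) = 0.995872. Corrected H = 3.863158 / 0.995872 = 3.879171.
Step 5: Under H0, H ~ chi^2(3); p-value = 0.274811.
Step 6: alpha = 0.1. fail to reject H0.

H = 3.8792, df = 3, p = 0.274811, fail to reject H0.


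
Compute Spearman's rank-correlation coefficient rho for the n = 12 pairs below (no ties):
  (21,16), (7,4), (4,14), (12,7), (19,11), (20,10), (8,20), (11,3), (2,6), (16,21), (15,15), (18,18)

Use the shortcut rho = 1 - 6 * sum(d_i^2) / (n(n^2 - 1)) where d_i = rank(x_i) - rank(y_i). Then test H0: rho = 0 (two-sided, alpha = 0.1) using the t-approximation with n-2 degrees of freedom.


Step 1: Rank x and y separately (midranks; no ties here).
rank(x): 21->12, 7->3, 4->2, 12->6, 19->10, 20->11, 8->4, 11->5, 2->1, 16->8, 15->7, 18->9
rank(y): 16->9, 4->2, 14->7, 7->4, 11->6, 10->5, 20->11, 3->1, 6->3, 21->12, 15->8, 18->10
Step 2: d_i = R_x(i) - R_y(i); compute d_i^2.
  (12-9)^2=9, (3-2)^2=1, (2-7)^2=25, (6-4)^2=4, (10-6)^2=16, (11-5)^2=36, (4-11)^2=49, (5-1)^2=16, (1-3)^2=4, (8-12)^2=16, (7-8)^2=1, (9-10)^2=1
sum(d^2) = 178.
Step 3: rho = 1 - 6*178 / (12*(12^2 - 1)) = 1 - 1068/1716 = 0.377622.
Step 4: Under H0, t = rho * sqrt((n-2)/(1-rho^2)) = 1.2896 ~ t(10).
Step 5: Two-sided p-value from the t-distribution with 10 df = 0.226206.
Step 6: alpha = 0.1. fail to reject H0.

rho = 0.3776, p = 0.226206, fail to reject H0 at alpha = 0.1.


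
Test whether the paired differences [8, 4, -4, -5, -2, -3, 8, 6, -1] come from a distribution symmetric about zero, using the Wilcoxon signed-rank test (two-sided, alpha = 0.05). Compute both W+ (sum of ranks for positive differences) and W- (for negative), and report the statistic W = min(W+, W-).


Step 1: Drop any zero differences (none here) and take |d_i|.
|d| = [8, 4, 4, 5, 2, 3, 8, 6, 1]
Step 2: Midrank |d_i| (ties get averaged ranks).
ranks: |8|->8.5, |4|->4.5, |4|->4.5, |5|->6, |2|->2, |3|->3, |8|->8.5, |6|->7, |1|->1
Step 3: Attach original signs; sum ranks with positive sign and with negative sign.
W+ = 8.5 + 4.5 + 8.5 + 7 = 28.5
W- = 4.5 + 6 + 2 + 3 + 1 = 16.5
(Check: W+ + W- = 45 should equal n(n+1)/2 = 45.)
Step 4: Test statistic W = min(W+, W-) = 16.5.
Step 5: Ties in |d|, so use the tie-corrected normal approximation.
        E[W] = n(n+1)/4 = 9*10/4 = 22.5.
        Tie groups: |d|=4 (t=2), |d|=8 (t=2); sum(t^3 - t) = 12.
        Var[W] = n(n+1)(2n+1)/24 - sum(t^3-t)/48 = 1710/24 - 12/48 = 71.
        z = (W - E[W]) / sqrt(Var[W]) = (16.5 - 22.5) / 8.4261 = -0.7121.
        Two-sided p = 2*Phi(z) = 0.476422.
Step 6: alpha = 0.05. fail to reject H0.

W+ = 28.5, W- = 16.5, W = min = 16.5, p = 0.476422, fail to reject H0.


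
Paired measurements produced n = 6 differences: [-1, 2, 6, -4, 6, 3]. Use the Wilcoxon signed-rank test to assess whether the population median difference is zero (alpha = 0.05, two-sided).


Step 1: Drop any zero differences (none here) and take |d_i|.
|d| = [1, 2, 6, 4, 6, 3]
Step 2: Midrank |d_i| (ties get averaged ranks).
ranks: |1|->1, |2|->2, |6|->5.5, |4|->4, |6|->5.5, |3|->3
Step 3: Attach original signs; sum ranks with positive sign and with negative sign.
W+ = 2 + 5.5 + 5.5 + 3 = 16
W- = 1 + 4 = 5
(Check: W+ + W- = 21 should equal n(n+1)/2 = 21.)
Step 4: Test statistic W = min(W+, W-) = 5.
Step 5: Ties in |d|, so use the tie-corrected normal approximation.
        E[W] = n(n+1)/4 = 6*7/4 = 10.5.
        Tie groups: |d|=6 (t=2); sum(t^3 - t) = 6.
        Var[W] = n(n+1)(2n+1)/24 - sum(t^3-t)/48 = 546/24 - 6/48 = 22.625.
        z = (W - E[W]) / sqrt(Var[W]) = (5 - 10.5) / 4.7566 = -1.1563.
        Two-sided p = 2*Phi(z) = 0.247561.
Step 6: alpha = 0.05. fail to reject H0.

W+ = 16, W- = 5, W = min = 5, p = 0.247561, fail to reject H0.


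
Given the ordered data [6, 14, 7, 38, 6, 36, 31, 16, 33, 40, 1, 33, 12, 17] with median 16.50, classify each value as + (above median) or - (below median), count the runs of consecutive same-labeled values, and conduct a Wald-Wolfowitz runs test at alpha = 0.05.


Step 1: Compute median = 16.50; label A = above, B = below.
Labels in order: BBBABAABAABABA  (n_A = 7, n_B = 7)
Step 2: Count runs R = 10.
Step 3: Under H0 (random ordering), E[R] = 2*n_A*n_B/(n_A+n_B) + 1 = 2*7*7/14 + 1 = 8.0000.
        Var[R] = 2*n_A*n_B*(2*n_A*n_B - n_A - n_B) / ((n_A+n_B)^2 * (n_A+n_B-1)) = 8232/2548 = 3.2308.
        SD[R] = 1.7974.
Step 4: Continuity-corrected z = (R - 0.5 - E[R]) / SD[R] = (10 - 0.5 - 8.0000) / 1.7974 = 0.8345.
Step 5: Two-sided p-value via normal approximation = 2*(1 - Phi(|z|)) = 0.403986.
Step 6: alpha = 0.05. fail to reject H0.

R = 10, z = 0.8345, p = 0.403986, fail to reject H0.


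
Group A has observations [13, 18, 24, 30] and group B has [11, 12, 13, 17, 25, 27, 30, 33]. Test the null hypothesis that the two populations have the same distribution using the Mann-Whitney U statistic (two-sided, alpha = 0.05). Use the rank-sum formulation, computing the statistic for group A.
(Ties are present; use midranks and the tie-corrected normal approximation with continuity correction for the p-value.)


Step 1: Combine and sort all 12 observations; assign midranks.
sorted (value, group): (11,Y), (12,Y), (13,X), (13,Y), (17,Y), (18,X), (24,X), (25,Y), (27,Y), (30,X), (30,Y), (33,Y)
ranks: 11->1, 12->2, 13->3.5, 13->3.5, 17->5, 18->6, 24->7, 25->8, 27->9, 30->10.5, 30->10.5, 33->12
Step 2: Rank sum for X: R1 = 3.5 + 6 + 7 + 10.5 = 27.
Step 3: U_X = R1 - n1(n1+1)/2 = 27 - 4*5/2 = 27 - 10 = 17.
       U_Y = n1*n2 - U_X = 32 - 17 = 15.
Step 4: Ties are present, so use the tie-corrected normal approximation (with continuity correction) for the p-value.
Step 5: p-value = 0.932087; compare to alpha = 0.05. fail to reject H0.

U_X = 17, p = 0.932087, fail to reject H0 at alpha = 0.05.


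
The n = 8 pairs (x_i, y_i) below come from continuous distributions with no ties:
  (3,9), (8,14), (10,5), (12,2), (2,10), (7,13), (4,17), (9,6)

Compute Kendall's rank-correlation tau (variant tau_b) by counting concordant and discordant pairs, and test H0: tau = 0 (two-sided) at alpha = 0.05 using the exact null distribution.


Step 1: Enumerate the 28 unordered pairs (i,j) with i<j and classify each by sign(x_j-x_i) * sign(y_j-y_i).
  (1,2):dx=+5,dy=+5->C; (1,3):dx=+7,dy=-4->D; (1,4):dx=+9,dy=-7->D; (1,5):dx=-1,dy=+1->D
  (1,6):dx=+4,dy=+4->C; (1,7):dx=+1,dy=+8->C; (1,8):dx=+6,dy=-3->D; (2,3):dx=+2,dy=-9->D
  (2,4):dx=+4,dy=-12->D; (2,5):dx=-6,dy=-4->C; (2,6):dx=-1,dy=-1->C; (2,7):dx=-4,dy=+3->D
  (2,8):dx=+1,dy=-8->D; (3,4):dx=+2,dy=-3->D; (3,5):dx=-8,dy=+5->D; (3,6):dx=-3,dy=+8->D
  (3,7):dx=-6,dy=+12->D; (3,8):dx=-1,dy=+1->D; (4,5):dx=-10,dy=+8->D; (4,6):dx=-5,dy=+11->D
  (4,7):dx=-8,dy=+15->D; (4,8):dx=-3,dy=+4->D; (5,6):dx=+5,dy=+3->C; (5,7):dx=+2,dy=+7->C
  (5,8):dx=+7,dy=-4->D; (6,7):dx=-3,dy=+4->D; (6,8):dx=+2,dy=-7->D; (7,8):dx=+5,dy=-11->D
Step 2: C = 7, D = 21, total pairs = 28.
Step 3: tau = (C - D)/(n(n-1)/2) = (7 - 21)/28 = -0.500000.
Step 4: Exact two-sided p-value (enumerate n! = 40320 permutations of y under H0): p = 0.108681.
Step 5: alpha = 0.05. fail to reject H0.

tau_b = -0.5000 (C=7, D=21), p = 0.108681, fail to reject H0.


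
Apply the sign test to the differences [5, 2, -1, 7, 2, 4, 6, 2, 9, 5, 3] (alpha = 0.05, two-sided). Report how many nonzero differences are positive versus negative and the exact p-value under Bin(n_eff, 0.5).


Step 1: Discard zero differences. Original n = 11; n_eff = number of nonzero differences = 11.
Nonzero differences (with sign): +5, +2, -1, +7, +2, +4, +6, +2, +9, +5, +3
Step 2: Count signs: positive = 10, negative = 1.
Step 3: Under H0: P(positive) = 0.5, so the number of positives S ~ Bin(11, 0.5).
Step 4: Two-sided exact p-value = sum of Bin(11,0.5) probabilities at or below the observed probability = 0.011719.
Step 5: alpha = 0.05. reject H0.

n_eff = 11, pos = 10, neg = 1, p = 0.011719, reject H0.


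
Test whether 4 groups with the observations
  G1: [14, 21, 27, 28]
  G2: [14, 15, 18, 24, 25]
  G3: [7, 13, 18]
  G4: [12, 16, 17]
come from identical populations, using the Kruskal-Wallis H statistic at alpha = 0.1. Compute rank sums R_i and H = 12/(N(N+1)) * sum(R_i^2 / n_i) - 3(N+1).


Step 1: Combine all N = 15 observations and assign midranks.
sorted (value, group, rank): (7,G3,1), (12,G4,2), (13,G3,3), (14,G1,4.5), (14,G2,4.5), (15,G2,6), (16,G4,7), (17,G4,8), (18,G2,9.5), (18,G3,9.5), (21,G1,11), (24,G2,12), (25,G2,13), (27,G1,14), (28,G1,15)
Step 2: Sum ranks within each group.
R_1 = 44.5 (n_1 = 4)
R_2 = 45 (n_2 = 5)
R_3 = 13.5 (n_3 = 3)
R_4 = 17 (n_4 = 3)
Step 3: H = 12/(N(N+1)) * sum(R_i^2/n_i) - 3(N+1)
     = 12/(15*16) * (44.5^2/4 + 45^2/5 + 13.5^2/3 + 17^2/3) - 3*16
     = 0.050000 * 1057.15 - 48
     = 4.857292.
Step 4: Ties present; correction factor C = 1 - 12/(15^3 - 15) = 0.996429. Corrected H = 4.857292 / 0.996429 = 4.874701.
Step 5: Under H0, H ~ chi^2(3); p-value = 0.181205.
Step 6: alpha = 0.1. fail to reject H0.

H = 4.8747, df = 3, p = 0.181205, fail to reject H0.


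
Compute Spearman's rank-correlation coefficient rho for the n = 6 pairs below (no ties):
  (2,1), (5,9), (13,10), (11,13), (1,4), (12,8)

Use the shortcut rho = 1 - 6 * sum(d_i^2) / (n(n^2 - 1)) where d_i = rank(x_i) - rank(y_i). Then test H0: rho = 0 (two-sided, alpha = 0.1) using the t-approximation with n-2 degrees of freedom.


Step 1: Rank x and y separately (midranks; no ties here).
rank(x): 2->2, 5->3, 13->6, 11->4, 1->1, 12->5
rank(y): 1->1, 9->4, 10->5, 13->6, 4->2, 8->3
Step 2: d_i = R_x(i) - R_y(i); compute d_i^2.
  (2-1)^2=1, (3-4)^2=1, (6-5)^2=1, (4-6)^2=4, (1-2)^2=1, (5-3)^2=4
sum(d^2) = 12.
Step 3: rho = 1 - 6*12 / (6*(6^2 - 1)) = 1 - 72/210 = 0.657143.
Step 4: Under H0, t = rho * sqrt((n-2)/(1-rho^2)) = 1.7436 ~ t(4).
Step 5: Two-sided p-value from the t-distribution with 4 df = 0.156175.
Step 6: alpha = 0.1. fail to reject H0.

rho = 0.6571, p = 0.156175, fail to reject H0 at alpha = 0.1.


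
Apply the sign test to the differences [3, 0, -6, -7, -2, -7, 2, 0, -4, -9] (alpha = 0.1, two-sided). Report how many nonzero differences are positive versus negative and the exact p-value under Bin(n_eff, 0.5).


Step 1: Discard zero differences. Original n = 10; n_eff = number of nonzero differences = 8.
Nonzero differences (with sign): +3, -6, -7, -2, -7, +2, -4, -9
Step 2: Count signs: positive = 2, negative = 6.
Step 3: Under H0: P(positive) = 0.5, so the number of positives S ~ Bin(8, 0.5).
Step 4: Two-sided exact p-value = sum of Bin(8,0.5) probabilities at or below the observed probability = 0.289062.
Step 5: alpha = 0.1. fail to reject H0.

n_eff = 8, pos = 2, neg = 6, p = 0.289062, fail to reject H0.
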